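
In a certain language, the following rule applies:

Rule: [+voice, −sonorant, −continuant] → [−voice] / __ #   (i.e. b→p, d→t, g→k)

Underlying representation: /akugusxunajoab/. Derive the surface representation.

akugusxunajoap

Scanning /akugusxunajoab/: /g/ at position 4 is not in the conditioning environment; /b/ is a voiced stop in word-final position, so it devoices to [p].
Result: [akugusxunajoap].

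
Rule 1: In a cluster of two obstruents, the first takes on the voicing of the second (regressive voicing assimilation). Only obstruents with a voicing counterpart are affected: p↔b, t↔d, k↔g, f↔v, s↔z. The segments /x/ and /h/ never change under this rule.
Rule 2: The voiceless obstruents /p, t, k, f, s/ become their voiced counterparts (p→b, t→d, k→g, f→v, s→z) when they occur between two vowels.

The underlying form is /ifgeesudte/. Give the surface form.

Rule 1 (regressive voicing assimilation): /f/ precedes the voiced obstruent /g/, so it voices to [v] by assimilation. /d/ precedes the voiceless obstruent /t/, so it devoices to [t] by assimilation. /ifgeesudte/ → ivgeesutte.
Rule 2 (intervocalic voicing): /s/ is a voiceless obstruent between vowels /e/ and /u/, so it voices to [z]. /ivgeesutte/ → ivgeezutte.

ivgeezutte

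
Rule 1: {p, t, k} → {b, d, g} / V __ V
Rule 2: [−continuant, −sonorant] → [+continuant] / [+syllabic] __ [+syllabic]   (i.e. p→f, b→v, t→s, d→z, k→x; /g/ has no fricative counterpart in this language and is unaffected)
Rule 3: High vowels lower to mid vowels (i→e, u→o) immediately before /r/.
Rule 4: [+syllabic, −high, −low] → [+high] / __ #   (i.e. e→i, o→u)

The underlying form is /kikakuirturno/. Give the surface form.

kigaguertornu

Rule 1 (intervocalic voicing): /k/ is a voiceless stop between vowels /i/ and /a/, so it voices to [g]. /k/ is a voiceless stop between vowels /a/ and /u/, so it voices to [g]. /kikakuirturno/ → kigaguirturno.
Rule 2 (intervocalic spirantization): no segment meets the environment; /kigaguirturno/ is unchanged.
Rule 3 (pre-rhotic lowering): /i/ is a high vowel immediately before /r/, so it lowers to [e]. /u/ is a high vowel immediately before /r/, so it lowers to [o]. /kigaguirturno/ → kigaguertorno.
Rule 4 (final vowel raising): /o/ is a mid vowel in word-final position, so it raises to [u]. /kigaguertorno/ → kigaguertornu.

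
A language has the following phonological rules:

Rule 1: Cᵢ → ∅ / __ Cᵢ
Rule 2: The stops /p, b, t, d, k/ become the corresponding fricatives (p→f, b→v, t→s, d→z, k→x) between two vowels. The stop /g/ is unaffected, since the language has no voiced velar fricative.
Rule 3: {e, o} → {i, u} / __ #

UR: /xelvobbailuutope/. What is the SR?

xelvovailuusofi

Rule 1 (degemination): /bb/ is a geminate; the first /b/ deletes. /xelvobbailuutope/ → xelvobailuutope.
Rule 2 (intervocalic spirantization): /b/ is a stop between vowels /o/ and /a/, so it spirantizes to the fricative [v]. /t/ is a stop between vowels /u/ and /o/, so it spirantizes to the fricative [s]. /p/ is a stop between vowels /o/ and /e/, so it spirantizes to the fricative [f]. /xelvobailuutope/ → xelvovailuusofe.
Rule 3 (final vowel raising): /e/ is a mid vowel in word-final position, so it raises to [i]. /xelvovailuusofe/ → xelvovailuusofi.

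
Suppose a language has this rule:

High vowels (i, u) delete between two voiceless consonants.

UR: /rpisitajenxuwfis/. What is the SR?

/i/ is a high vowel flanked by voiceless consonants /p/ and /s/, so it deletes.
/i/ is a high vowel flanked by voiceless consonants /s/ and /t/, so it deletes.
/i/ is a high vowel flanked by voiceless consonants /f/ and /s/, so it deletes.
Surface form: [rpstajenxuwfs].

rpstajenxuwfs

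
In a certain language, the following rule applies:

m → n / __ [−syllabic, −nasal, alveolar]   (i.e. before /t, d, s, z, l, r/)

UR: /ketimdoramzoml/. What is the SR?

/m/ precedes the alveolar consonant /d/, so it assimilates in place to [n].
/m/ precedes the alveolar consonant /z/, so it assimilates in place to [n].
/m/ precedes the alveolar consonant /l/, so it assimilates in place to [n].
Surface form: [ketindoranzonl].

ketindoranzonl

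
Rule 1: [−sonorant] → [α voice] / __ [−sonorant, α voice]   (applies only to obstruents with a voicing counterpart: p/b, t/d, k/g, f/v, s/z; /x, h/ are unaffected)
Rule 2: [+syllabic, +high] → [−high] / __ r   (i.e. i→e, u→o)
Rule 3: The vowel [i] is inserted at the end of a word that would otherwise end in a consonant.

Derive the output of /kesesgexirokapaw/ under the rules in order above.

kesezgexerokapawi

Rule 1 (regressive voicing assimilation): /s/ precedes the voiced obstruent /g/, so it voices to [z] by assimilation. /kesesgexirokapaw/ → kesezgexirokapaw.
Rule 2 (pre-rhotic lowering): /i/ is a high vowel immediately before /r/, so it lowers to [e]. /kesezgexirokapaw/ → kesezgexerokapaw.
Rule 3 (final i-epenthesis): the form ends in the consonant /w/, so [i] is inserted word-finally. /kesezgexerokapaw/ → kesezgexerokapawi.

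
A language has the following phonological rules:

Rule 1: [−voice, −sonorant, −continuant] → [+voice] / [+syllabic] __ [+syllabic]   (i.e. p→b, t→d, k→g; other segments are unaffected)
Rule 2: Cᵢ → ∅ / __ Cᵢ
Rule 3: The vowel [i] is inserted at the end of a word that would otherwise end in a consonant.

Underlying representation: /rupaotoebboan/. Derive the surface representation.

rubaodoeboani

Rule 1 (intervocalic voicing): /p/ is a voiceless stop between vowels /u/ and /a/, so it voices to [b]. /t/ is a voiceless stop between vowels /o/ and /o/, so it voices to [d]. /rupaotoebboan/ → rubaodoebboan.
Rule 2 (degemination): /bb/ is a geminate; the first /b/ deletes. /rubaodoebboan/ → rubaodoeboan.
Rule 3 (final i-epenthesis): the form ends in the consonant /n/, so [i] is inserted word-finally. /rubaodoeboan/ → rubaodoeboani.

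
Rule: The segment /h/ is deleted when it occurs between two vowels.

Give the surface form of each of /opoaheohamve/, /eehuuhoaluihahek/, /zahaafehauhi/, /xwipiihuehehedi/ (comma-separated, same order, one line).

opoaeoamve, eeuuoaluiaek, zaaafeaui, xwipiiueeedi

/opoaheohamve/: /h/ occurs between vowels /a/ and /e/, so it deletes. /h/ occurs between vowels /o/ and /a/, so it deletes. → [opoaeoamve].
/eehuuhoaluihahek/: /h/ occurs between vowels /e/ and /u/, so it deletes. /h/ occurs between vowels /u/ and /o/, so it deletes. /h/ occurs between vowels /i/ and /a/, so it deletes. /h/ occurs between vowels /a/ and /e/, so it deletes. → [eeuuoaluiaek].
/zahaafehauhi/: /h/ occurs between vowels /a/ and /a/, so it deletes. /h/ occurs between vowels /e/ and /a/, so it deletes. /h/ occurs between vowels /u/ and /i/, so it deletes. → [zaaafeaui].
/xwipiihuehehedi/: /h/ occurs between vowels /i/ and /u/, so it deletes. /h/ occurs between vowels /e/ and /e/, so it deletes. /h/ occurs between vowels /e/ and /e/, so it deletes. → [xwipiiueeedi].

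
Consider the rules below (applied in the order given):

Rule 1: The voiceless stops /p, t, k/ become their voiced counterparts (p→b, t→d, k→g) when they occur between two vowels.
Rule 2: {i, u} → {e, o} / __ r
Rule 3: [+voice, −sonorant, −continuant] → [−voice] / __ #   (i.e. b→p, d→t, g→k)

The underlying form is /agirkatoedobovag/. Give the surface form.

Rule 1 (intervocalic voicing): /t/ is a voiceless stop between vowels /a/ and /o/, so it voices to [d]. /agirkatoedobovag/ → agirkadoedobovag.
Rule 2 (pre-rhotic lowering): /i/ is a high vowel immediately before /r/, so it lowers to [e]. /agirkadoedobovag/ → agerkadoedobovag.
Rule 3 (final devoicing): /g/ is a voiced stop in word-final position, so it devoices to [k]. /agerkadoedobovag/ → agerkadoedobovak.

agerkadoedobovak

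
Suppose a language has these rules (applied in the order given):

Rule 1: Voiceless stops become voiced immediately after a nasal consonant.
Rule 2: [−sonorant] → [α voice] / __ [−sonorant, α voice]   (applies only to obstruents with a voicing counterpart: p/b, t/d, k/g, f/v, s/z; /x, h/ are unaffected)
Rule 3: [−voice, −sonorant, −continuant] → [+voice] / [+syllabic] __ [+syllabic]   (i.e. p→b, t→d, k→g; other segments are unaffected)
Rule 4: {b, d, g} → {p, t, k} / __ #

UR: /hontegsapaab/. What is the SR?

Rule 1 (post-nasal voicing): /t/ is a voiceless stop immediately after the nasal /n/, so it voices to [d]. /hontegsapaab/ → hondegsapaab.
Rule 2 (regressive voicing assimilation): /g/ precedes the voiceless obstruent /s/, so it devoices to [k] by assimilation. /hondegsapaab/ → hondeksapaab.
Rule 3 (intervocalic voicing): /p/ is a voiceless stop between vowels /a/ and /a/, so it voices to [b]. /hondeksapaab/ → hondeksabaab.
Rule 4 (final devoicing): /b/ is a voiced stop in word-final position, so it devoices to [p]. /hondeksabaab/ → hondeksabaap.

hondeksabaap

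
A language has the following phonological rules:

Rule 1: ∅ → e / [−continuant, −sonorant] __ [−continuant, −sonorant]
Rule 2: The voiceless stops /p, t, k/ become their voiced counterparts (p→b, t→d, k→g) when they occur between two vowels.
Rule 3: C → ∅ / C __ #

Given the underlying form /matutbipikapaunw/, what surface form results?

Rule 1 (stop-cluster e-epenthesis): /t/ and /b/ form a stop–stop cluster, so [e] is inserted between them. /matutbipikapaunw/ → matutebipikapaunw.
Rule 2 (intervocalic voicing): /t/ is a voiceless stop between vowels /a/ and /u/, so it voices to [d]. /t/ is a voiceless stop between vowels /u/ and /e/, so it voices to [d]. /p/ is a voiceless stop between vowels /i/ and /i/, so it voices to [b]. /k/ is a voiceless stop between vowels /i/ and /a/, so it voices to [g]. /p/ is a voiceless stop between vowels /a/ and /a/, so it voices to [b]. /matutebipikapaunw/ → madudebibigabaunw.
Rule 3 (final cluster simplification): /w/ is the second consonant of a word-final cluster /nw/, so it deletes. /madudebibigabaunw/ → madudebibigabaun.

madudebibigabaun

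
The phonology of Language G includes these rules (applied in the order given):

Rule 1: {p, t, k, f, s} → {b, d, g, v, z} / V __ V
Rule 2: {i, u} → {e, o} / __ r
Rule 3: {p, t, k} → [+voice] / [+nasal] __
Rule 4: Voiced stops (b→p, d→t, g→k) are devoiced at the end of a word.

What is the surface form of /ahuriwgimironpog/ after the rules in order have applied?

ahoriwgimeronbok

Rule 1 (intervocalic voicing): no segment meets the environment; /ahuriwgimironpog/ is unchanged.
Rule 2 (pre-rhotic lowering): /u/ is a high vowel immediately before /r/, so it lowers to [o]. /i/ is a high vowel immediately before /r/, so it lowers to [e]. /ahuriwgimironpog/ → ahoriwgimeronpog.
Rule 3 (post-nasal voicing): /p/ is a voiceless stop immediately after the nasal /n/, so it voices to [b]. /ahoriwgimeronpog/ → ahoriwgimeronbog.
Rule 4 (final devoicing): /g/ is a voiced stop in word-final position, so it devoices to [k]. /ahoriwgimeronbog/ → ahoriwgimeronbok.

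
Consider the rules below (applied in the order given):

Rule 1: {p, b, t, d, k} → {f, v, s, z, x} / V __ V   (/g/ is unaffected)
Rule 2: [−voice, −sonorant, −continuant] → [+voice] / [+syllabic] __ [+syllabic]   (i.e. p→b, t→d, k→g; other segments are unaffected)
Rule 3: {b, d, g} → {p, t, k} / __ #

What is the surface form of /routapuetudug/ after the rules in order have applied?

Rule 1 (intervocalic spirantization): /t/ is a stop between vowels /u/ and /a/, so it spirantizes to the fricative [s]. /p/ is a stop between vowels /a/ and /u/, so it spirantizes to the fricative [f]. /t/ is a stop between vowels /e/ and /u/, so it spirantizes to the fricative [s]. /d/ is a stop between vowels /u/ and /u/, so it spirantizes to the fricative [z]. /routapuetudug/ → rousafuesuzug.
Rule 2 (intervocalic voicing): no segment meets the environment; /rousafuesuzug/ is unchanged.
Rule 3 (final devoicing): /g/ is a voiced stop in word-final position, so it devoices to [k]. /rousafuesuzug/ → rousafuesuzuk.

rousafuesuzuk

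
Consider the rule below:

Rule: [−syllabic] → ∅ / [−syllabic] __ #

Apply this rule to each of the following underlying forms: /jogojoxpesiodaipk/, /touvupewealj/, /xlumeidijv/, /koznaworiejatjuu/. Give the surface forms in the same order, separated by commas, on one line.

/jogojoxpesiodaipk/: /k/ is the second consonant of a word-final cluster /pk/, so it deletes. → [jogojoxpesiodaip].
/touvupewealj/: /j/ is the second consonant of a word-final cluster /lj/, so it deletes. → [touvupeweal].
/xlumeidijv/: /v/ is the second consonant of a word-final cluster /jv/, so it deletes. → [xlumeidij].
/koznaworiejatjuu/: the rule's environment is not met; surfaces unchanged as [koznaworiejatjuu].

jogojoxpesiodaip, touvupeweal, xlumeidij, koznaworiejatjuu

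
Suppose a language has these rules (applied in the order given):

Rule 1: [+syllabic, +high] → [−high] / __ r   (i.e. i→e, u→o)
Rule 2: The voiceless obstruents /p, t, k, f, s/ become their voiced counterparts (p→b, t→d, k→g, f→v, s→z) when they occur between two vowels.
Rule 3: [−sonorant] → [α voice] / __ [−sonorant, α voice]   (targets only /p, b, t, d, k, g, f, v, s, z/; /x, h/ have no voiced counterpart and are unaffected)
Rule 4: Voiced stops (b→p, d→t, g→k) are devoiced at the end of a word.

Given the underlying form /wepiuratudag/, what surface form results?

webioradudak

Rule 1 (pre-rhotic lowering): /u/ is a high vowel immediately before /r/, so it lowers to [o]. /wepiuratudag/ → wepioratudag.
Rule 2 (intervocalic voicing): /p/ is a voiceless obstruent between vowels /e/ and /i/, so it voices to [b]. /t/ is a voiceless obstruent between vowels /a/ and /u/, so it voices to [d]. /wepioratudag/ → webioradudag.
Rule 3 (regressive voicing assimilation): no segment meets the environment; /webioradudag/ is unchanged.
Rule 4 (final devoicing): /g/ is a voiced stop in word-final position, so it devoices to [k]. /webioradudag/ → webioradudak.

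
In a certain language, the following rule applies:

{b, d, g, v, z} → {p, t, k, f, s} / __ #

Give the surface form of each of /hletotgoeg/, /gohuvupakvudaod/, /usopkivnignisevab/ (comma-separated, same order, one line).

/hletotgoeg/: /g/ is a voiced obstruent in word-final position, so it devoices to [k]. → [hletotgoek].
/gohuvupakvudaod/: /d/ is a voiced obstruent in word-final position, so it devoices to [t]. → [gohuvupakvudaot].
/usopkivnignisevab/: /b/ is a voiced obstruent in word-final position, so it devoices to [p]. → [usopkivnignisevap].

hletotgoek, gohuvupakvudaot, usopkivnignisevap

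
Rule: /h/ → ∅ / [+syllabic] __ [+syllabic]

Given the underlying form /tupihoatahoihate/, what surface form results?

/h/ occurs between vowels /i/ and /o/, so it deletes.
/h/ occurs between vowels /a/ and /o/, so it deletes.
/h/ occurs between vowels /i/ and /a/, so it deletes.
Surface form: [tupioataoiate].

tupioataoiate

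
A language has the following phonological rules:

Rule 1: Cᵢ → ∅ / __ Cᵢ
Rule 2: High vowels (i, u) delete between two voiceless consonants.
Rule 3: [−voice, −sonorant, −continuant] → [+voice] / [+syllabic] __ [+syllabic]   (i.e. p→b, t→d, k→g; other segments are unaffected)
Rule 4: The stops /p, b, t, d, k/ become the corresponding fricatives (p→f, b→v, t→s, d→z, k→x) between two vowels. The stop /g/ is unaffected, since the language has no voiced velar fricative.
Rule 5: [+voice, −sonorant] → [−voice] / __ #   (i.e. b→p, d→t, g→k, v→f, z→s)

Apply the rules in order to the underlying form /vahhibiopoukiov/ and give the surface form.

Rule 1 (degemination): /hh/ is a geminate; the first /h/ deletes. /vahhibiopoukiov/ → vahibiopoukiov.
Rule 2 (high vowel syncope): no segment meets the environment; /vahibiopoukiov/ is unchanged.
Rule 3 (intervocalic voicing): /p/ is a voiceless stop between vowels /o/ and /o/, so it voices to [b]. /k/ is a voiceless stop between vowels /u/ and /i/, so it voices to [g]. /vahibiopoukiov/ → vahibiobougiov.
Rule 4 (intervocalic spirantization): /b/ is a stop between vowels /i/ and /i/, so it spirantizes to the fricative [v]. /b/ is a stop between vowels /o/ and /o/, so it spirantizes to the fricative [v]. /vahibiobougiov/ → vahiviovougiov.
Rule 5 (final devoicing): /v/ is a voiced obstruent in word-final position, so it devoices to [f]. /vahiviovougiov/ → vahiviovougiof.

vahiviovougiof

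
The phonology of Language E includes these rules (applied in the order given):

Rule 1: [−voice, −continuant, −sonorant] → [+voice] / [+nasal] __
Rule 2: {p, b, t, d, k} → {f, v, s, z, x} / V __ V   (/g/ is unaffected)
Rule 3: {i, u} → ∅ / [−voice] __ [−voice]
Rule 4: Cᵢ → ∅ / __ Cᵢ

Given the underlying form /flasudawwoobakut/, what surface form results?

flasuzawoovaxt

Rule 1 (post-nasal voicing): no segment meets the environment; /flasudawwoobakut/ is unchanged.
Rule 2 (intervocalic spirantization): /d/ is a stop between vowels /u/ and /a/, so it spirantizes to the fricative [z]. /b/ is a stop between vowels /o/ and /a/, so it spirantizes to the fricative [v]. /k/ is a stop between vowels /a/ and /u/, so it spirantizes to the fricative [x]. /flasudawwoobakut/ → flasuzawwoovaxut.
Rule 3 (high vowel syncope): /u/ is a high vowel flanked by voiceless consonants /x/ and /t/, so it deletes. /flasuzawwoovaxut/ → flasuzawwoovaxt.
Rule 4 (degemination): /ww/ is a geminate; the first /w/ deletes. /flasuzawwoovaxt/ → flasuzawoovaxt.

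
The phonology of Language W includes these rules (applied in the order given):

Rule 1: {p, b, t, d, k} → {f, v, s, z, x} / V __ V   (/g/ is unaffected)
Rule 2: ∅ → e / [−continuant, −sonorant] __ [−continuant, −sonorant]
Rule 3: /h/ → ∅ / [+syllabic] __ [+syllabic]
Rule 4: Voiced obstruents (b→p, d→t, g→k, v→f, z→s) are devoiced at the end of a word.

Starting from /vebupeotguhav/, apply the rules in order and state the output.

vevufeoteguaf

Rule 1 (intervocalic spirantization): /b/ is a stop between vowels /e/ and /u/, so it spirantizes to the fricative [v]. /p/ is a stop between vowels /u/ and /e/, so it spirantizes to the fricative [f]. /vebupeotguhav/ → vevufeotguhav.
Rule 2 (stop-cluster e-epenthesis): /t/ and /g/ form a stop–stop cluster, so [e] is inserted between them. /vevufeotguhav/ → vevufeoteguhav.
Rule 3 (intervocalic h-deletion): /h/ occurs between vowels /u/ and /a/, so it deletes. /vevufeoteguhav/ → vevufeoteguav.
Rule 4 (final devoicing): /v/ is a voiced obstruent in word-final position, so it devoices to [f]. /vevufeoteguav/ → vevufeoteguaf.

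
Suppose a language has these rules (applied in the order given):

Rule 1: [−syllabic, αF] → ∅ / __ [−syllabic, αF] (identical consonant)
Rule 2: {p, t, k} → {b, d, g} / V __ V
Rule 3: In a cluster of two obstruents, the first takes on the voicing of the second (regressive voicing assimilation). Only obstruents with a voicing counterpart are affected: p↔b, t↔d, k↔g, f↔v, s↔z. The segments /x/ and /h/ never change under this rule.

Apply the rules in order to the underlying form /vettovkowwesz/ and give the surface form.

vedofkowezz

Rule 1 (degemination): /tt/ is a geminate; the first /t/ deletes. /ww/ is a geminate; the first /w/ deletes. /vettovkowwesz/ → vetovkowesz.
Rule 2 (intervocalic voicing): /t/ is a voiceless stop between vowels /e/ and /o/, so it voices to [d]. /vetovkowesz/ → vedovkowesz.
Rule 3 (regressive voicing assimilation): /v/ precedes the voiceless obstruent /k/, so it devoices to [f] by assimilation. /s/ precedes the voiced obstruent /z/, so it voices to [z] by assimilation. /vedovkowesz/ → vedofkowezz.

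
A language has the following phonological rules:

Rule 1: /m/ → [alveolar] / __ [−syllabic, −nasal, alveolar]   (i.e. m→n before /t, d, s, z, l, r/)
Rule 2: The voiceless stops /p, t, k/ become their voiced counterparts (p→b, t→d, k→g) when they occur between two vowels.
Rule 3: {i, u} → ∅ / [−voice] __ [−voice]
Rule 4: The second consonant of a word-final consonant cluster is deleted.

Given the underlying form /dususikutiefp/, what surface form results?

Rule 1 (nasal place assimilation): no segment meets the environment; /dususikutiefp/ is unchanged.
Rule 2 (intervocalic voicing): /k/ is a voiceless stop between vowels /i/ and /u/, so it voices to [g]. /t/ is a voiceless stop between vowels /u/ and /i/, so it voices to [d]. /dususikutiefp/ → dususigudiefp.
Rule 3 (high vowel syncope): /u/ is a high vowel flanked by voiceless consonants /s/ and /s/, so it deletes. /dususigudiefp/ → dussigudiefp.
Rule 4 (final cluster simplification): /p/ is the second consonant of a word-final cluster /fp/, so it deletes. /dussigudiefp/ → dussigudief.

dussigudief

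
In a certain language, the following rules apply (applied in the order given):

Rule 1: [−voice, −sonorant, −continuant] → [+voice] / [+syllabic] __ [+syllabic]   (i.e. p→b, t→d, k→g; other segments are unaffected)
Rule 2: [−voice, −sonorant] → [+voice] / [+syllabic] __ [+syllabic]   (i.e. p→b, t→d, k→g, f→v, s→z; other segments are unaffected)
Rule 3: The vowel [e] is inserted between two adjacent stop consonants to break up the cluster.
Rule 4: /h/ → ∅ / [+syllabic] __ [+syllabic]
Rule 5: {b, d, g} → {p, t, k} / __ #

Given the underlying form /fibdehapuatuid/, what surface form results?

Rule 1 (intervocalic voicing): /p/ is a voiceless stop between vowels /a/ and /u/, so it voices to [b]. /t/ is a voiceless stop between vowels /a/ and /u/, so it voices to [d]. /fibdehapuatuid/ → fibdehabuaduid.
Rule 2 (intervocalic voicing): no segment meets the environment; /fibdehabuaduid/ is unchanged.
Rule 3 (stop-cluster e-epenthesis): /b/ and /d/ form a stop–stop cluster, so [e] is inserted between them. /fibdehabuaduid/ → fibedehabuaduid.
Rule 4 (intervocalic h-deletion): /h/ occurs between vowels /e/ and /a/, so it deletes. /fibedehabuaduid/ → fibedeabuaduid.
Rule 5 (final devoicing): /d/ is a voiced stop in word-final position, so it devoices to [t]. /fibedeabuaduid/ → fibedeabuaduit.

fibedeabuaduit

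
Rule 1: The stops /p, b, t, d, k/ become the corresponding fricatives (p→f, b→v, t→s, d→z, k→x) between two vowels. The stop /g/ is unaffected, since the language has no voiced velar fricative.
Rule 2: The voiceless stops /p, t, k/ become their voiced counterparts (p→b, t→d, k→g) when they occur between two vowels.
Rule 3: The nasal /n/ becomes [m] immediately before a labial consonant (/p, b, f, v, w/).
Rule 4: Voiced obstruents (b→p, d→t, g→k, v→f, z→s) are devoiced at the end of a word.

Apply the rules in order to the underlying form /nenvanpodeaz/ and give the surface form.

nemvampozeas

Rule 1 (intervocalic spirantization): /d/ is a stop between vowels /o/ and /e/, so it spirantizes to the fricative [z]. /nenvanpodeaz/ → nenvanpozeaz.
Rule 2 (intervocalic voicing): no segment meets the environment; /nenvanpozeaz/ is unchanged.
Rule 3 (nasal place assimilation): /n/ precedes the labial consonant /v/, so it assimilates in place to [m]. /n/ precedes the labial consonant /p/, so it assimilates in place to [m]. /nenvanpozeaz/ → nemvampozeaz.
Rule 4 (final devoicing): /z/ is a voiced obstruent in word-final position, so it devoices to [s]. /nemvampozeaz/ → nemvampozeas.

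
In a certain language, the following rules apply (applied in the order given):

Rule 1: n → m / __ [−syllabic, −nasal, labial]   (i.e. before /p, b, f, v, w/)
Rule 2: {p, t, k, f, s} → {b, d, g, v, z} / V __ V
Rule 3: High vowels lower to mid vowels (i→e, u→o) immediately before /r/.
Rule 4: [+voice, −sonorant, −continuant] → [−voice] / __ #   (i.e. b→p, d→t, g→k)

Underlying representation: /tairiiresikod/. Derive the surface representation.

Rule 1 (nasal place assimilation): no segment meets the environment; /tairiiresikod/ is unchanged.
Rule 2 (intervocalic voicing): /s/ is a voiceless obstruent between vowels /e/ and /i/, so it voices to [z]. /k/ is a voiceless obstruent between vowels /i/ and /o/, so it voices to [g]. /tairiiresikod/ → tairiirezigod.
Rule 3 (pre-rhotic lowering): /i/ is a high vowel immediately before /r/, so it lowers to [e]. /i/ is a high vowel immediately before /r/, so it lowers to [e]. /tairiirezigod/ → taerierezigod.
Rule 4 (final devoicing): /d/ is a voiced stop in word-final position, so it devoices to [t]. /taerierezigod/ → taerierezigot.

taerierezigot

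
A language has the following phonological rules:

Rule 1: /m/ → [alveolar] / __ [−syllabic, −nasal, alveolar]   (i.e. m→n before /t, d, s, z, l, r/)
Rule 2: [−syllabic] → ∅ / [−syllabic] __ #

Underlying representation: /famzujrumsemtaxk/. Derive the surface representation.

Rule 1 (nasal place assimilation): /m/ precedes the alveolar consonant /z/, so it assimilates in place to [n]. /m/ precedes the alveolar consonant /s/, so it assimilates in place to [n]. /m/ precedes the alveolar consonant /t/, so it assimilates in place to [n]. /famzujrumsemtaxk/ → fanzujrunsentaxk.
Rule 2 (final cluster simplification): /k/ is the second consonant of a word-final cluster /xk/, so it deletes. /fanzujrunsentaxk/ → fanzujrunsentax.

fanzujrunsentax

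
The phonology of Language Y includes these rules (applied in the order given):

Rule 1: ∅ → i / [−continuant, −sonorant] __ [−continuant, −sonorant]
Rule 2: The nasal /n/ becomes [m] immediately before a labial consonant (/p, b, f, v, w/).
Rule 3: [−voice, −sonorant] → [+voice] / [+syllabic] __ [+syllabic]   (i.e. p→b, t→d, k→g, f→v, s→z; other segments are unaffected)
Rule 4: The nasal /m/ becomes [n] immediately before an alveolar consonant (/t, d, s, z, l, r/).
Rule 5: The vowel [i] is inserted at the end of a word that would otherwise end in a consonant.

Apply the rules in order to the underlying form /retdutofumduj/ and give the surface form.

redidudovunduji

Rule 1 (stop-cluster i-epenthesis): /t/ and /d/ form a stop–stop cluster, so [i] is inserted between them. /retdutofumduj/ → retidutofumduj.
Rule 2 (nasal place assimilation): no segment meets the environment; /retidutofumduj/ is unchanged.
Rule 3 (intervocalic voicing): /t/ is a voiceless obstruent between vowels /e/ and /i/, so it voices to [d]. /t/ is a voiceless obstruent between vowels /u/ and /o/, so it voices to [d]. /f/ is a voiceless obstruent between vowels /o/ and /u/, so it voices to [v]. /retidutofumduj/ → redidudovumduj.
Rule 4 (nasal place assimilation): /m/ precedes the alveolar consonant /d/, so it assimilates in place to [n]. /redidudovumduj/ → redidudovunduj.
Rule 5 (final i-epenthesis): the form ends in the consonant /j/, so [i] is inserted word-finally. /redidudovunduj/ → redidudovunduji.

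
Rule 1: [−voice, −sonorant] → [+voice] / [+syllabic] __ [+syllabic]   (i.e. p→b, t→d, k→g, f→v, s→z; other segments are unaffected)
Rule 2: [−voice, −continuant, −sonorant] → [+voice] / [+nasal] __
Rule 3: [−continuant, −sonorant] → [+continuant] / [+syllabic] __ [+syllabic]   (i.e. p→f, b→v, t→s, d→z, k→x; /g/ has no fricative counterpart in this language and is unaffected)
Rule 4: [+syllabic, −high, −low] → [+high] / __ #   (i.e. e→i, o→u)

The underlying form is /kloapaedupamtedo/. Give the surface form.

kloavaezuvamdezu

Rule 1 (intervocalic voicing): /p/ is a voiceless obstruent between vowels /a/ and /a/, so it voices to [b]. /p/ is a voiceless obstruent between vowels /u/ and /a/, so it voices to [b]. /kloapaedupamtedo/ → kloabaedubamtedo.
Rule 2 (post-nasal voicing): /t/ is a voiceless stop immediately after the nasal /m/, so it voices to [d]. /kloabaedubamtedo/ → kloabaedubamdedo.
Rule 3 (intervocalic spirantization): /b/ is a stop between vowels /a/ and /a/, so it spirantizes to the fricative [v]. /d/ is a stop between vowels /e/ and /u/, so it spirantizes to the fricative [z]. /b/ is a stop between vowels /u/ and /a/, so it spirantizes to the fricative [v]. /d/ is a stop between vowels /e/ and /o/, so it spirantizes to the fricative [z]. /kloabaedubamdedo/ → kloavaezuvamdezo.
Rule 4 (final vowel raising): /o/ is a mid vowel in word-final position, so it raises to [u]. /kloavaezuvamdezo/ → kloavaezuvamdezu.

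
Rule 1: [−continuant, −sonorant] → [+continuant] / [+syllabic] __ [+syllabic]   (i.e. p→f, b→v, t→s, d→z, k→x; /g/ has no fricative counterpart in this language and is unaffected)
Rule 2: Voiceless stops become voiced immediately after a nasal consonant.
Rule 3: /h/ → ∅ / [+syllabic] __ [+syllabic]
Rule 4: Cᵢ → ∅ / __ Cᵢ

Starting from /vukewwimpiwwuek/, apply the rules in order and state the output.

vuxewimbiwuek

Rule 1 (intervocalic spirantization): /k/ is a stop between vowels /u/ and /e/, so it spirantizes to the fricative [x]. /vukewwimpiwwuek/ → vuxewwimpiwwuek.
Rule 2 (post-nasal voicing): /p/ is a voiceless stop immediately after the nasal /m/, so it voices to [b]. /vuxewwimpiwwuek/ → vuxewwimbiwwuek.
Rule 3 (intervocalic h-deletion): no segment meets the environment; /vuxewwimbiwwuek/ is unchanged.
Rule 4 (degemination): /ww/ is a geminate; the first /w/ deletes. /ww/ is a geminate; the first /w/ deletes. /vuxewwimbiwwuek/ → vuxewimbiwuek.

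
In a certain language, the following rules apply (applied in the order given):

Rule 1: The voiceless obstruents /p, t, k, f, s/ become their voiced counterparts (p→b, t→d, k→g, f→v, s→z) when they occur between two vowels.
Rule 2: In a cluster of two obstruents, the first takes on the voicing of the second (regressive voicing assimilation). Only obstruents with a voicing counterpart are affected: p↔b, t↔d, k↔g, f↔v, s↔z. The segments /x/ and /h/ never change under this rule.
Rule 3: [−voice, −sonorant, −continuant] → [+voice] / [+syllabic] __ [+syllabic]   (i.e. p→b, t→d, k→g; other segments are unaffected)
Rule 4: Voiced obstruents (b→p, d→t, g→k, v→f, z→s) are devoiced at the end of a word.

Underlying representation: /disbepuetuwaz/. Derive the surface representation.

Rule 1 (intervocalic voicing): /p/ is a voiceless obstruent between vowels /e/ and /u/, so it voices to [b]. /t/ is a voiceless obstruent between vowels /e/ and /u/, so it voices to [d]. /disbepuetuwaz/ → disbebueduwaz.
Rule 2 (regressive voicing assimilation): /s/ precedes the voiced obstruent /b/, so it voices to [z] by assimilation. /disbebueduwaz/ → dizbebueduwaz.
Rule 3 (intervocalic voicing): no segment meets the environment; /dizbebueduwaz/ is unchanged.
Rule 4 (final devoicing): /z/ is a voiced obstruent in word-final position, so it devoices to [s]. /dizbebueduwaz/ → dizbebueduwas.

dizbebueduwas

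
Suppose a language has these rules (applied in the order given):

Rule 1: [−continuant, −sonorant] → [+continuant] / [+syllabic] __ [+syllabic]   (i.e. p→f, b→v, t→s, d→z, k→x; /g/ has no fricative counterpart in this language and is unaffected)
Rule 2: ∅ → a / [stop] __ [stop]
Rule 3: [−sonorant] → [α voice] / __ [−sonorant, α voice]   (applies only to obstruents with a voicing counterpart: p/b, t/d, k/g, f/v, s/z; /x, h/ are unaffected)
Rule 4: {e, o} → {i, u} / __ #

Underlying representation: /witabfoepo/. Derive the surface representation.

wisapfoefu

Rule 1 (intervocalic spirantization): /t/ is a stop between vowels /i/ and /a/, so it spirantizes to the fricative [s]. /p/ is a stop between vowels /e/ and /o/, so it spirantizes to the fricative [f]. /witabfoepo/ → wisabfoefo.
Rule 2 (stop-cluster a-epenthesis): no segment meets the environment; /wisabfoefo/ is unchanged.
Rule 3 (regressive voicing assimilation): /b/ precedes the voiceless obstruent /f/, so it devoices to [p] by assimilation. /wisabfoefo/ → wisapfoefo.
Rule 4 (final vowel raising): /o/ is a mid vowel in word-final position, so it raises to [u]. /wisapfoefo/ → wisapfoefu.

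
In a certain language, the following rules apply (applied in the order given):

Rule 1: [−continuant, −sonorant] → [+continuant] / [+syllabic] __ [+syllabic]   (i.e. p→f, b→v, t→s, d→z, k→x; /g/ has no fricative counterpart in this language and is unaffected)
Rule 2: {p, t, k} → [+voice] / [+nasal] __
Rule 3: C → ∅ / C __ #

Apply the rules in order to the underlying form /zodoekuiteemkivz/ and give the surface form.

Rule 1 (intervocalic spirantization): /d/ is a stop between vowels /o/ and /o/, so it spirantizes to the fricative [z]. /k/ is a stop between vowels /e/ and /u/, so it spirantizes to the fricative [x]. /t/ is a stop between vowels /i/ and /e/, so it spirantizes to the fricative [s]. /zodoekuiteemkivz/ → zozoexuiseemkivz.
Rule 2 (post-nasal voicing): /k/ is a voiceless stop immediately after the nasal /m/, so it voices to [g]. /zozoexuiseemkivz/ → zozoexuiseemgivz.
Rule 3 (final cluster simplification): /z/ is the second consonant of a word-final cluster /vz/, so it deletes. /zozoexuiseemgivz/ → zozoexuiseemgiv.

zozoexuiseemgiv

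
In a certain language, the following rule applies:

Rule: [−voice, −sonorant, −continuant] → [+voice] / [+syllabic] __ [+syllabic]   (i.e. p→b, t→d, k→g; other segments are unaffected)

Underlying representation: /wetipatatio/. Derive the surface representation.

wedibadadio

/t/ is a voiceless stop between vowels /e/ and /i/, so it voices to [d].
/p/ is a voiceless stop between vowels /i/ and /a/, so it voices to [b].
/t/ is a voiceless stop between vowels /a/ and /a/, so it voices to [d].
/t/ is a voiceless stop between vowels /a/ and /i/, so it voices to [d].
Surface form: [wedibadadio].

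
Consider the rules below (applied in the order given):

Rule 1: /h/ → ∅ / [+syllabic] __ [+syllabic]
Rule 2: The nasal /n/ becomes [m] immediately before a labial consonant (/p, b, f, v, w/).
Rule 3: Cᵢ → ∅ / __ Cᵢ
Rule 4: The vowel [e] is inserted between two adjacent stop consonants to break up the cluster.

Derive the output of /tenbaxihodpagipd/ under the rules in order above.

tembaxiodepagiped

Rule 1 (intervocalic h-deletion): /h/ occurs between vowels /i/ and /o/, so it deletes. /tenbaxihodpagipd/ → tenbaxiodpagipd.
Rule 2 (nasal place assimilation): /n/ precedes the labial consonant /b/, so it assimilates in place to [m]. /tenbaxiodpagipd/ → tembaxiodpagipd.
Rule 3 (degemination): no segment meets the environment; /tembaxiodpagipd/ is unchanged.
Rule 4 (stop-cluster e-epenthesis): /d/ and /p/ form a stop–stop cluster, so [e] is inserted between them. /p/ and /d/ form a stop–stop cluster, so [e] is inserted between them. /tembaxiodpagipd/ → tembaxiodepagiped.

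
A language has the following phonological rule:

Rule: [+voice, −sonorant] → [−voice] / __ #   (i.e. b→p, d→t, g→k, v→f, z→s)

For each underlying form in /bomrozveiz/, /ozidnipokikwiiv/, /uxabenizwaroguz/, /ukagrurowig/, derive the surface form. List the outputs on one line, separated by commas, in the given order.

bomrozveis, ozidnipokikwiif, uxabenizwarogus, ukagrurowik

/bomrozveiz/: /z/ is a voiced obstruent in word-final position, so it devoices to [s]. → [bomrozveis].
/ozidnipokikwiiv/: /v/ is a voiced obstruent in word-final position, so it devoices to [f]. → [ozidnipokikwiif].
/uxabenizwaroguz/: /z/ is a voiced obstruent in word-final position, so it devoices to [s]. → [uxabenizwarogus].
/ukagrurowig/: /g/ is a voiced obstruent in word-final position, so it devoices to [k]. → [ukagrurowik].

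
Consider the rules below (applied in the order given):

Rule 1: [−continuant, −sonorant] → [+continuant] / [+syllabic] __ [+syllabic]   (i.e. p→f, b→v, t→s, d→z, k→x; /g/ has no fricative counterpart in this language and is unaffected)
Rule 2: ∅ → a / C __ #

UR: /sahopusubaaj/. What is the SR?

sahofusuvaaja

Rule 1 (intervocalic spirantization): /p/ is a stop between vowels /o/ and /u/, so it spirantizes to the fricative [f]. /b/ is a stop between vowels /u/ and /a/, so it spirantizes to the fricative [v]. /sahopusubaaj/ → sahofusuvaaj.
Rule 2 (final a-epenthesis): the form ends in the consonant /j/, so [a] is inserted word-finally. /sahofusuvaaj/ → sahofusuvaaja.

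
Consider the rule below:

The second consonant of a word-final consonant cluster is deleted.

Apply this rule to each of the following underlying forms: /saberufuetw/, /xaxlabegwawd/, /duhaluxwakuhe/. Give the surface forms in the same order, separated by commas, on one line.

/saberufuetw/: /w/ is the second consonant of a word-final cluster /tw/, so it deletes. → [saberufuet].
/xaxlabegwawd/: /d/ is the second consonant of a word-final cluster /wd/, so it deletes. → [xaxlabegwaw].
/duhaluxwakuhe/: the rule's environment is not met; surfaces unchanged as [duhaluxwakuhe].

saberufuet, xaxlabegwaw, duhaluxwakuhe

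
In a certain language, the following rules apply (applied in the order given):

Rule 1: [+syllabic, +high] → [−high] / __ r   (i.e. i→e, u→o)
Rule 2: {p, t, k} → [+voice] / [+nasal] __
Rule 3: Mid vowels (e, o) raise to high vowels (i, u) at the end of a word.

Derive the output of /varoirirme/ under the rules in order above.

Rule 1 (pre-rhotic lowering): /i/ is a high vowel immediately before /r/, so it lowers to [e]. /i/ is a high vowel immediately before /r/, so it lowers to [e]. /varoirirme/ → varoererme.
Rule 2 (post-nasal voicing): no segment meets the environment; /varoererme/ is unchanged.
Rule 3 (final vowel raising): /e/ is a mid vowel in word-final position, so it raises to [i]. /varoererme/ → varoerermi.

varoerermi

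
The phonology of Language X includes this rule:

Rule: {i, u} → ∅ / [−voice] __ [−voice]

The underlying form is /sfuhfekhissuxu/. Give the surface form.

/u/ is a high vowel flanked by voiceless consonants /f/ and /h/, so it deletes.
/i/ is a high vowel flanked by voiceless consonants /h/ and /s/, so it deletes.
/u/ is a high vowel flanked by voiceless consonants /s/ and /x/, so it deletes.
The other instance of /u/ does not occur in the required environment and remains unchanged.
Surface form: [sfhfekhssxu].

sfhfekhssxu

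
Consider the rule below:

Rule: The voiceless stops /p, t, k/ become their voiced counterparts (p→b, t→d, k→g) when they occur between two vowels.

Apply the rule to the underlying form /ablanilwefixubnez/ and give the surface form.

No segment of /ablanilwefixubnez/ meets the structural description of the rule, so the form surfaces unchanged.

ablanilwefixubnez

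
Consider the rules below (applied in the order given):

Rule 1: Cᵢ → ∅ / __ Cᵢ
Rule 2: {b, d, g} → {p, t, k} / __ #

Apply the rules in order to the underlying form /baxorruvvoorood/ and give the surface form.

Rule 1 (degemination): /rr/ is a geminate; the first /r/ deletes. /vv/ is a geminate; the first /v/ deletes. /baxorruvvoorood/ → baxoruvoorood.
Rule 2 (final devoicing): /d/ is a voiced stop in word-final position, so it devoices to [t]. /baxoruvoorood/ → baxoruvooroot.

baxoruvooroot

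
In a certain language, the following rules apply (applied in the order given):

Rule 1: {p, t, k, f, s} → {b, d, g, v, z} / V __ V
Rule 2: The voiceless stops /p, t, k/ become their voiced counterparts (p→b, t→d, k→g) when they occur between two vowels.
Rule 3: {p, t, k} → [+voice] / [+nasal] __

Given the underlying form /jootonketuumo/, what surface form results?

Rule 1 (intervocalic voicing): /t/ is a voiceless obstruent between vowels /o/ and /o/, so it voices to [d]. /t/ is a voiceless obstruent between vowels /e/ and /u/, so it voices to [d]. /jootonketuumo/ → joodonkeduumo.
Rule 2 (intervocalic voicing): no segment meets the environment; /joodonkeduumo/ is unchanged.
Rule 3 (post-nasal voicing): /k/ is a voiceless stop immediately after the nasal /n/, so it voices to [g]. /joodonkeduumo/ → joodongeduumo.

joodongeduumo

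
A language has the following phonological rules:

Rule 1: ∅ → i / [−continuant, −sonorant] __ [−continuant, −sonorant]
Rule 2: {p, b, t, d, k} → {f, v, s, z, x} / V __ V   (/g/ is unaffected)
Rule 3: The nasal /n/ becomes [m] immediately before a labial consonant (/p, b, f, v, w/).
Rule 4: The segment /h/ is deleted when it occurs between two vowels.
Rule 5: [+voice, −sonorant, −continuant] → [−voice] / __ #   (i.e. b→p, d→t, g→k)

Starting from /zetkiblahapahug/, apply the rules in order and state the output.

zesixiblaafauk

Rule 1 (stop-cluster i-epenthesis): /t/ and /k/ form a stop–stop cluster, so [i] is inserted between them. /zetkiblahapahug/ → zetikiblahapahug.
Rule 2 (intervocalic spirantization): /t/ is a stop between vowels /e/ and /i/, so it spirantizes to the fricative [s]. /k/ is a stop between vowels /i/ and /i/, so it spirantizes to the fricative [x]. /p/ is a stop between vowels /a/ and /a/, so it spirantizes to the fricative [f]. /zetikiblahapahug/ → zesixiblahafahug.
Rule 3 (nasal place assimilation): no segment meets the environment; /zesixiblahafahug/ is unchanged.
Rule 4 (intervocalic h-deletion): /h/ occurs between vowels /a/ and /a/, so it deletes. /h/ occurs between vowels /a/ and /u/, so it deletes. /zesixiblahafahug/ → zesixiblaafaug.
Rule 5 (final devoicing): /g/ is a voiced stop in word-final position, so it devoices to [k]. /zesixiblaafaug/ → zesixiblaafauk.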